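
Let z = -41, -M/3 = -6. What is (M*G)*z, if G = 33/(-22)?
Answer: 1107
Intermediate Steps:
M = 18 (M = -3*(-6) = 18)
G = -3/2 (G = 33*(-1/22) = -3/2 ≈ -1.5000)
(M*G)*z = (18*(-3/2))*(-41) = -27*(-41) = 1107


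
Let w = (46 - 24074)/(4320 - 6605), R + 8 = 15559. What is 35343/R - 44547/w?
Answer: -1582085435541/373659428 ≈ -4234.0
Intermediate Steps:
R = 15551 (R = -8 + 15559 = 15551)
w = 24028/2285 (w = -24028/(-2285) = -24028*(-1/2285) = 24028/2285 ≈ 10.516)
35343/R - 44547/w = 35343/15551 - 44547/24028/2285 = 35343*(1/15551) - 44547*2285/24028 = 35343/15551 - 101789895/24028 = -1582085435541/373659428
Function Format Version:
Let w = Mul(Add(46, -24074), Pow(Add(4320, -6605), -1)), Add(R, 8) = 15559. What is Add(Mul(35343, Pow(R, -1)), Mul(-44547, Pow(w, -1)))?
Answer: Rational(-1582085435541, 373659428) ≈ -4234.0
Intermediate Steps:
R = 15551 (R = Add(-8, 15559) = 15551)
w = Rational(24028, 2285) (w = Mul(-24028, Pow(-2285, -1)) = Mul(-24028, Rational(-1, 2285)) = Rational(24028, 2285) ≈ 10.516)
Add(Mul(35343, Pow(R, -1)), Mul(-44547, Pow(w, -1))) = Add(Mul(35343, Pow(15551, -1)), Mul(-44547, Pow(Rational(24028, 2285), -1))) = Add(Mul(35343, Rational(1, 15551)), Mul(-44547, Rational(2285, 24028))) = Add(Rational(35343, 15551), Rational(-101789895, 24028)) = Rational(-1582085435541, 373659428)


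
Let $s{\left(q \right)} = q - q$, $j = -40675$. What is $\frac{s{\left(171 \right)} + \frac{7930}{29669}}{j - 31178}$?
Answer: $- \frac{7930}{2131806657} \approx -3.7198 \cdot 10^{-6}$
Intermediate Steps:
$s{\left(q \right)} = 0$
$\frac{s{\left(171 \right)} + \frac{7930}{29669}}{j - 31178} = \frac{0 + \frac{7930}{29669}}{-40675 - 31178} = \frac{0 + 7930 \cdot \frac{1}{29669}}{-71853} = \left(0 + \frac{7930}{29669}\right) \left(- \frac{1}{71853}\right) = \frac{7930}{29669} \left(- \frac{1}{71853}\right) = - \frac{7930}{2131806657}$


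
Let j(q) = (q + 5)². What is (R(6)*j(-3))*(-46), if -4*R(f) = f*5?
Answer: 1380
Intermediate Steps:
R(f) = -5*f/4 (R(f) = -f*5/4 = -5*f/4)
j(q) = (5 + q)²
(R(6)*j(-3))*(-46) = ((-5/4*6)*(5 - 3)²)*(-46) = -15/2*2²*(-46) = -15/2*4*(-46) = -30*(-46) = 1380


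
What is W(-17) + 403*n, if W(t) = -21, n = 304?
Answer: 122491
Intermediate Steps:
W(-17) + 403*n = -21 + 403*304 = -21 + 122512 = 122491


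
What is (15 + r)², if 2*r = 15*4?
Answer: 2025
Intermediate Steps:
r = 30 (r = (15*4)/2 = (½)*60 = 30)
(15 + r)² = (15 + 30)² = 45² = 2025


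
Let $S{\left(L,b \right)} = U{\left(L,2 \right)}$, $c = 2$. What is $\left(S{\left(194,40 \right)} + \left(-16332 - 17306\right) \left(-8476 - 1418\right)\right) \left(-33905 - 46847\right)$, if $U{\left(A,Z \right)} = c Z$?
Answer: $-26875426490752$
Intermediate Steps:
$U{\left(A,Z \right)} = 2 Z$
$S{\left(L,b \right)} = 4$ ($S{\left(L,b \right)} = 2 \cdot 2 = 4$)
$\left(S{\left(194,40 \right)} + \left(-16332 - 17306\right) \left(-8476 - 1418\right)\right) \left(-33905 - 46847\right) = \left(4 + \left(-16332 - 17306\right) \left(-8476 - 1418\right)\right) \left(-33905 - 46847\right) = \left(4 - -332814372\right) \left(-80752\right) = \left(4 + 332814372\right) \left(-80752\right) = 332814376 \left(-80752\right) = -26875426490752$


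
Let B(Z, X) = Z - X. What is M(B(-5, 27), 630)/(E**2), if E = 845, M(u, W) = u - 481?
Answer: -513/714025 ≈ -0.00071846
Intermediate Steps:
M(u, W) = -481 + u
M(B(-5, 27), 630)/(E**2) = (-481 + (-5 - 1*27))/(845**2) = (-481 + (-5 - 27))/714025 = (-481 - 32)*(1/714025) = -513*1/714025 = -513/714025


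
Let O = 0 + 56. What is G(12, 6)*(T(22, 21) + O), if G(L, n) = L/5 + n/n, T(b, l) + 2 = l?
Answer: 255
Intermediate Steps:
O = 56
T(b, l) = -2 + l
G(L, n) = 1 + L/5 (G(L, n) = L*(⅕) + 1 = L/5 + 1 = 1 + L/5)
G(12, 6)*(T(22, 21) + O) = (1 + (⅕)*12)*((-2 + 21) + 56) = (1 + 12/5)*(19 + 56) = (17/5)*75 = 255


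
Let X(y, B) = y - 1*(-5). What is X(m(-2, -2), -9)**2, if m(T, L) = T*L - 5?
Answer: 16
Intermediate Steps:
m(T, L) = -5 + L*T (m(T, L) = L*T - 5 = -5 + L*T)
X(y, B) = 5 + y (X(y, B) = y + 5 = 5 + y)
X(m(-2, -2), -9)**2 = (5 + (-5 - 2*(-2)))**2 = (5 + (-5 + 4))**2 = (5 - 1)**2 = 4**2 = 16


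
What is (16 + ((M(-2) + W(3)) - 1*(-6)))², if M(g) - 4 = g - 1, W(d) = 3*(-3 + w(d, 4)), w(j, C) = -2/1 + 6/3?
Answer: 196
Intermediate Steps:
w(j, C) = 0 (w(j, C) = -2*1 + 6*(⅓) = -2 + 2 = 0)
W(d) = -9 (W(d) = 3*(-3 + 0) = 3*(-3) = -9)
M(g) = 3 + g (M(g) = 4 + (g - 1) = 4 + (-1 + g) = 3 + g)
(16 + ((M(-2) + W(3)) - 1*(-6)))² = (16 + (((3 - 2) - 9) - 1*(-6)))² = (16 + ((1 - 9) + 6))² = (16 + (-8 + 6))² = (16 - 2)² = 14² = 196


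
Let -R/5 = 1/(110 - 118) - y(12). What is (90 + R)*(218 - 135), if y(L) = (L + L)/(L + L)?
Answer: 63495/8 ≈ 7936.9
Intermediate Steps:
y(L) = 1 (y(L) = (2*L)/((2*L)) = (2*L)*(1/(2*L)) = 1)
R = 45/8 (R = -5*(1/(110 - 118) - 1*1) = -5*(1/(-8) - 1) = -5*(-1/8 - 1) = -5*(-9/8) = 45/8 ≈ 5.6250)
(90 + R)*(218 - 135) = (90 + 45/8)*(218 - 135) = (765/8)*83 = 63495/8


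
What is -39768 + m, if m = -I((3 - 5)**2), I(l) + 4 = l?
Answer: -39768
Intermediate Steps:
I(l) = -4 + l
m = 0 (m = -(-4 + (3 - 5)**2) = -(-4 + (-2)**2) = -(-4 + 4) = -1*0 = 0)
-39768 + m = -39768 + 0 = -39768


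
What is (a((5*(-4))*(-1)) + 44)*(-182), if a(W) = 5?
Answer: -8918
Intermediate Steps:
(a((5*(-4))*(-1)) + 44)*(-182) = (5 + 44)*(-182) = 49*(-182) = -8918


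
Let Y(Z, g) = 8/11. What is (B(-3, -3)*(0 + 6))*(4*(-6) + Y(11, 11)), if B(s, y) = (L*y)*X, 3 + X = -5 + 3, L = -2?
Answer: 46080/11 ≈ 4189.1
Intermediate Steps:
Y(Z, g) = 8/11 (Y(Z, g) = 8*(1/11) = 8/11)
X = -5 (X = -3 + (-5 + 3) = -3 - 2 = -5)
B(s, y) = 10*y (B(s, y) = -2*y*(-5) = 10*y)
(B(-3, -3)*(0 + 6))*(4*(-6) + Y(11, 11)) = ((10*(-3))*(0 + 6))*(4*(-6) + 8/11) = (-30*6)*(-24 + 8/11) = -180*(-256/11) = 46080/11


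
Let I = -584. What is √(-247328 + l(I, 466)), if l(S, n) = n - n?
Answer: 4*I*√15458 ≈ 497.32*I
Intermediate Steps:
l(S, n) = 0
√(-247328 + l(I, 466)) = √(-247328 + 0) = √(-247328) = 4*I*√15458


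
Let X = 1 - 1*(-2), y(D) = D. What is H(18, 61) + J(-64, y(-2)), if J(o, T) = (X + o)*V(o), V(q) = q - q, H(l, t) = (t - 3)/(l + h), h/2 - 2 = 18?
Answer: 1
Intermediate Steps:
h = 40 (h = 4 + 2*18 = 4 + 36 = 40)
X = 3 (X = 1 + 2 = 3)
H(l, t) = (-3 + t)/(40 + l) (H(l, t) = (t - 3)/(l + 40) = (-3 + t)/(40 + l))
V(q) = 0
J(o, T) = 0 (J(o, T) = (3 + o)*0 = 0)
H(18, 61) + J(-64, y(-2)) = (-3 + 61)/(40 + 18) + 0 = 58/58 + 0 = (1/58)*58 + 0 = 1 + 0 = 1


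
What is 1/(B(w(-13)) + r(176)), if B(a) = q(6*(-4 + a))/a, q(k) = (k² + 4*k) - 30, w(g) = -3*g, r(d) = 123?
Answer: 13/16569 ≈ 0.00078460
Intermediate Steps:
q(k) = -30 + k² + 4*k
B(a) = (-126 + (-24 + 6*a)² + 24*a)/a (B(a) = (-30 + (6*(-4 + a))² + 4*(6*(-4 + a)))/a = (-30 + (-24 + 6*a)² + 4*(-24 + 6*a))/a = (-30 + (-24 + 6*a)² + (-96 + 24*a))/a = (-126 + (-24 + 6*a)² + 24*a)/a)
1/(B(w(-13)) + r(176)) = 1/((-264 + 36*(-3*(-13)) + 450/((-3*(-13)))) + 123) = 1/((-264 + 36*39 + 450/39) + 123) = 1/((-264 + 1404 + 450*(1/39)) + 123) = 1/((-264 + 1404 + 150/13) + 123) = 1/(14970/13 + 123) = 1/(16569/13) = 13/16569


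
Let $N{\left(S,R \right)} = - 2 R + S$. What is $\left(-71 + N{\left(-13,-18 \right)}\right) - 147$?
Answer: $-195$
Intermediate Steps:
$N{\left(S,R \right)} = S - 2 R$
$\left(-71 + N{\left(-13,-18 \right)}\right) - 147 = \left(-71 - -23\right) - 147 = \left(-71 + \left(-13 + 36\right)\right) - 147 = \left(-71 + 23\right) - 147 = -48 - 147 = -195$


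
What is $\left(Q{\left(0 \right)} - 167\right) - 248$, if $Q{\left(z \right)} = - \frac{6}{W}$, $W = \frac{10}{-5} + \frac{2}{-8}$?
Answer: $- \frac{1237}{3} \approx -412.33$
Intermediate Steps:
$W = - \frac{9}{4}$ ($W = 10 \left(- \frac{1}{5}\right) + 2 \left(- \frac{1}{8}\right) = -2 - \frac{1}{4} = - \frac{9}{4} \approx -2.25$)
$Q{\left(z \right)} = \frac{8}{3}$ ($Q{\left(z \right)} = - \frac{6}{- \frac{9}{4}} = \left(-6\right) \left(- \frac{4}{9}\right) = \frac{8}{3}$)
$\left(Q{\left(0 \right)} - 167\right) - 248 = \left(\frac{8}{3} - 167\right) - 248 = - \frac{493}{3} - 248 = - \frac{1237}{3}$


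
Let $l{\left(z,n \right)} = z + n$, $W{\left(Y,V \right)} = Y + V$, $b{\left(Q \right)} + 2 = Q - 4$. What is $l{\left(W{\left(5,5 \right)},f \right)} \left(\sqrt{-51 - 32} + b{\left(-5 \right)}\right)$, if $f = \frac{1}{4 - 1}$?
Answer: $- \frac{341}{3} + \frac{31 i \sqrt{83}}{3} \approx -113.67 + 94.141 i$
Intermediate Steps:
$b{\left(Q \right)} = -6 + Q$ ($b{\left(Q \right)} = -2 + \left(Q - 4\right) = -2 + \left(-4 + Q\right) = -6 + Q$)
$f = \frac{1}{3} \approx 0.33333$
$W{\left(Y,V \right)} = V + Y$
$l{\left(z,n \right)} = n + z$
$l{\left(W{\left(5,5 \right)},f \right)} \left(\sqrt{-51 - 32} + b{\left(-5 \right)}\right) = \left(\frac{1}{3} + \left(5 + 5\right)\right) \left(\sqrt{-51 - 32} - 11\right) = \left(\frac{1}{3} + 10\right) \left(\sqrt{-83} - 11\right) = \frac{31 \left(i \sqrt{83} - 11\right)}{3} = \frac{31 \left(-11 + i \sqrt{83}\right)}{3} = - \frac{341}{3} + \frac{31 i \sqrt{83}}{3}$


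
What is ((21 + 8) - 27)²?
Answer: 4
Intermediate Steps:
((21 + 8) - 27)² = (29 - 27)² = 2² = 4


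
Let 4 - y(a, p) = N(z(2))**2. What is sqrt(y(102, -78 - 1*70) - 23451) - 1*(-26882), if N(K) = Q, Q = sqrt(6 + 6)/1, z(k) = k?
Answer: 26882 + I*sqrt(23459) ≈ 26882.0 + 153.16*I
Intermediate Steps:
Q = 2*sqrt(3) (Q = sqrt(12)*1 = (2*sqrt(3))*1 = 2*sqrt(3) ≈ 3.4641)
N(K) = 2*sqrt(3)
y(a, p) = -8 (y(a, p) = 4 - (2*sqrt(3))**2 = 4 - 1*12 = 4 - 12 = -8)
sqrt(y(102, -78 - 1*70) - 23451) - 1*(-26882) = sqrt(-8 - 23451) - 1*(-26882) = sqrt(-23459) + 26882 = I*sqrt(23459) + 26882 = 26882 + I*sqrt(23459)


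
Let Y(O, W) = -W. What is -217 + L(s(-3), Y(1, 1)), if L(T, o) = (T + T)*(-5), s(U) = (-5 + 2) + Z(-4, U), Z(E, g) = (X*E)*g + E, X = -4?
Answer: 333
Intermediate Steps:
Z(E, g) = E - 4*E*g (Z(E, g) = (-4*E)*g + E = -4*E*g + E = E - 4*E*g)
s(U) = -7 + 16*U (s(U) = (-5 + 2) - 4*(1 - 4*U) = -3 + (-4 + 16*U) = -7 + 16*U)
L(T, o) = -10*T (L(T, o) = (2*T)*(-5) = -10*T)
-217 + L(s(-3), Y(1, 1)) = -217 - 10*(-7 + 16*(-3)) = -217 - 10*(-7 - 48) = -217 - 10*(-55) = -217 + 550 = 333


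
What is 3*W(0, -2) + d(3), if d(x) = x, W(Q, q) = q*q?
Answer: 15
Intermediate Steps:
W(Q, q) = q**2
3*W(0, -2) + d(3) = 3*(-2)**2 + 3 = 3*4 + 3 = 12 + 3 = 15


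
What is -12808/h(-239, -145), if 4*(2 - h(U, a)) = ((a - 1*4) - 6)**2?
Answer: 51232/24017 ≈ 2.1332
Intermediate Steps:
h(U, a) = 2 - (-10 + a)**2/4 (h(U, a) = 2 - ((a - 1*4) - 6)**2/4 = 2 - ((a - 4) - 6)**2/4 = 2 - ((-4 + a) - 6)**2/4 = 2 - (-10 + a)**2/4)
-12808/h(-239, -145) = -12808/(2 - (-10 - 145)**2/4) = -12808/(2 - 1/4*(-155)**2) = -12808/(2 - 1/4*24025) = -12808/(2 - 24025/4) = -12808/(-24017/4) = -12808*(-4/24017) = 51232/24017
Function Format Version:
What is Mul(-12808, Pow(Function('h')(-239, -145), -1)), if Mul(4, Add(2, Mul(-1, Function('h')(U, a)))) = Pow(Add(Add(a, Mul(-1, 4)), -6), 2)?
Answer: Rational(51232, 24017) ≈ 2.1332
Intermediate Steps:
Function('h')(U, a) = Add(2, Mul(Rational(-1, 4), Pow(Add(-10, a), 2))) (Function('h')(U, a) = Add(2, Mul(Rational(-1, 4), Pow(Add(Add(a, Mul(-1, 4)), -6), 2))) = Add(2, Mul(Rational(-1, 4), Pow(Add(Add(a, -4), -6), 2))) = Add(2, Mul(Rational(-1, 4), Pow(Add(Add(-4, a), -6), 2))) = Add(2, Mul(Rational(-1, 4), Pow(Add(-10, a), 2))))
Mul(-12808, Pow(Function('h')(-239, -145), -1)) = Mul(-12808, Pow(Add(2, Mul(Rational(-1, 4), Pow(Add(-10, -145), 2))), -1)) = Mul(-12808, Pow(Add(2, Mul(Rational(-1, 4), Pow(-155, 2))), -1)) = Mul(-12808, Pow(Add(2, Mul(Rational(-1, 4), 24025)), -1)) = Mul(-12808, Pow(Add(2, Rational(-24025, 4)), -1)) = Mul(-12808, Pow(Rational(-24017, 4), -1)) = Mul(-12808, Rational(-4, 24017)) = Rational(51232, 24017)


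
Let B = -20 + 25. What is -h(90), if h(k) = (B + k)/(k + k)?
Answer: -19/36 ≈ -0.52778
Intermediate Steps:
B = 5
h(k) = (5 + k)/(2*k) (h(k) = (5 + k)/(k + k) = (5 + k)/((2*k)) = (5 + k)*(1/(2*k)) = (5 + k)/(2*k))
-h(90) = -(5 + 90)/(2*90) = -95/(2*90) = -1*19/36 = -19/36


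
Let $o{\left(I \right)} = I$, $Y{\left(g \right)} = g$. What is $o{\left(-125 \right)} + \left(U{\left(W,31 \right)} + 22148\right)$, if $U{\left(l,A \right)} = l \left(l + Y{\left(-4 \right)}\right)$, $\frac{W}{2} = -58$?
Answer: $35943$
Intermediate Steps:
$W = -116$ ($W = 2 \left(-58\right) = -116$)
$U{\left(l,A \right)} = l \left(-4 + l\right)$ ($U{\left(l,A \right)} = l \left(l - 4\right) = l \left(-4 + l\right)$)
$o{\left(-125 \right)} + \left(U{\left(W,31 \right)} + 22148\right) = -125 + \left(- 116 \left(-4 - 116\right) + 22148\right) = -125 + \left(\left(-116\right) \left(-120\right) + 22148\right) = -125 + \left(13920 + 22148\right) = -125 + 36068 = 35943$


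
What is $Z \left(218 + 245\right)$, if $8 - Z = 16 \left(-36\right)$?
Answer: $270392$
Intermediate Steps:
$Z = 584$ ($Z = 8 - 16 \left(-36\right) = 8 - -576 = 8 + 576 = 584$)
$Z \left(218 + 245\right) = 584 \left(218 + 245\right) = 584 \cdot 463 = 270392$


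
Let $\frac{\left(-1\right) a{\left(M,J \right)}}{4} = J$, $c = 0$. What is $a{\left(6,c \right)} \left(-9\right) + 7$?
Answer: $7$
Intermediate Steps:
$a{\left(M,J \right)} = - 4 J$
$a{\left(6,c \right)} \left(-9\right) + 7 = \left(-4\right) 0 \left(-9\right) + 7 = 0 \left(-9\right) + 7 = 0 + 7 = 7$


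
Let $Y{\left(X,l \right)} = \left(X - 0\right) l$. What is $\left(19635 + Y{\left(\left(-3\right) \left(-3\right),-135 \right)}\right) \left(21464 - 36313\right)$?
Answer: $-273518580$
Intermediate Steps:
$Y{\left(X,l \right)} = X l$ ($Y{\left(X,l \right)} = \left(X + 0\right) l = X l$)
$\left(19635 + Y{\left(\left(-3\right) \left(-3\right),-135 \right)}\right) \left(21464 - 36313\right) = \left(19635 + \left(-3\right) \left(-3\right) \left(-135\right)\right) \left(21464 - 36313\right) = \left(19635 + 9 \left(-135\right)\right) \left(-14849\right) = \left(19635 - 1215\right) \left(-14849\right) = 18420 \left(-14849\right) = -273518580$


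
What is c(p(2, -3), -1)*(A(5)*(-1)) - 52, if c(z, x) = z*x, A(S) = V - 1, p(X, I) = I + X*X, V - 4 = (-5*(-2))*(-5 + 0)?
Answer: -99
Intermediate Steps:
V = -46 (V = 4 + (-5*(-2))*(-5 + 0) = 4 + 10*(-5) = 4 - 50 = -46)
p(X, I) = I + X²
A(S) = -47 (A(S) = -46 - 1 = -47)
c(z, x) = x*z
c(p(2, -3), -1)*(A(5)*(-1)) - 52 = (-(-3 + 2²))*(-47*(-1)) - 52 = -(-3 + 4)*47 - 52 = -1*1*47 - 52 = -1*47 - 52 = -47 - 52 = -99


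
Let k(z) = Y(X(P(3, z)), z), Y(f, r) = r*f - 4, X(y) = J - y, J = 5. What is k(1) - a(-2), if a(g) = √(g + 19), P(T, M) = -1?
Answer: 2 - √17 ≈ -2.1231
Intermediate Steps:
a(g) = √(19 + g)
X(y) = 5 - y
Y(f, r) = -4 + f*r (Y(f, r) = f*r - 4 = -4 + f*r)
k(z) = -4 + 6*z (k(z) = -4 + (5 - 1*(-1))*z = -4 + (5 + 1)*z = -4 + 6*z)
k(1) - a(-2) = (-4 + 6*1) - √(19 - 2) = (-4 + 6) - √17 = 2 - √17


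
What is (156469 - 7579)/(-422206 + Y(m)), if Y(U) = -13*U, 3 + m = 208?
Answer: -148890/424871 ≈ -0.35044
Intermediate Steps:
m = 205 (m = -3 + 208 = 205)
(156469 - 7579)/(-422206 + Y(m)) = (156469 - 7579)/(-422206 - 13*205) = 148890/(-422206 - 2665) = 148890/(-424871) = 148890*(-1/424871) = -148890/424871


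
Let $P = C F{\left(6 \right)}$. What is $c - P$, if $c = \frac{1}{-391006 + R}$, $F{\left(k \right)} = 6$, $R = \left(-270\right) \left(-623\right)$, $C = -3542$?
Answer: $\frac{4734860591}{222796} \approx 21252.0$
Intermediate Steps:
$R = 168210$
$c = - \frac{1}{222796}$ ($c = \frac{1}{-391006 + 168210} = \frac{1}{-222796} = - \frac{1}{222796} \approx -4.4884 \cdot 10^{-6}$)
$P = -21252$ ($P = \left(-3542\right) 6 = -21252$)
$c - P = - \frac{1}{222796} - -21252 = - \frac{1}{222796} + 21252 = \frac{4734860591}{222796}$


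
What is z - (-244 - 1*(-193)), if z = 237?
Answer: 288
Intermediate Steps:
z - (-244 - 1*(-193)) = 237 - (-244 - 1*(-193)) = 237 - (-244 + 193) = 237 - 1*(-51) = 237 + 51 = 288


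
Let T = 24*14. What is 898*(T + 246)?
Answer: 522636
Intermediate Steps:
T = 336
898*(T + 246) = 898*(336 + 246) = 898*582 = 522636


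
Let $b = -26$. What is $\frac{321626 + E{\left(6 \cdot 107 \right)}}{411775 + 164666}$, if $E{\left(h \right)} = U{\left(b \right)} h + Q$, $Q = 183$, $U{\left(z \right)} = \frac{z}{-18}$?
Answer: $\frac{968209}{1729323} \approx 0.55988$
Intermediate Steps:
$U{\left(z \right)} = - \frac{z}{18}$ ($U{\left(z \right)} = z \left(- \frac{1}{18}\right) = - \frac{z}{18}$)
$E{\left(h \right)} = 183 + \frac{13 h}{9}$ ($E{\left(h \right)} = \left(- \frac{1}{18}\right) \left(-26\right) h + 183 = \frac{13 h}{9} + 183 = 183 + \frac{13 h}{9}$)
$\frac{321626 + E{\left(6 \cdot 107 \right)}}{411775 + 164666} = \frac{321626 + \left(183 + \frac{13 \cdot 6 \cdot 107}{9}\right)}{411775 + 164666} = \frac{321626 + \left(183 + \frac{13}{9} \cdot 642\right)}{576441} = \left(321626 + \left(183 + \frac{2782}{3}\right)\right) \frac{1}{576441} = \left(321626 + \frac{3331}{3}\right) \frac{1}{576441} = \frac{968209}{3} \cdot \frac{1}{576441} = \frac{968209}{1729323}$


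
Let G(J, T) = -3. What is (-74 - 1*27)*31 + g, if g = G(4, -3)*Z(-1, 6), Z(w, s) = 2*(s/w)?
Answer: -3095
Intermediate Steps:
Z(w, s) = 2*s/w
g = 36 (g = -6*6/(-1) = -6*6*(-1) = -3*(-12) = 36)
(-74 - 1*27)*31 + g = (-74 - 1*27)*31 + 36 = (-74 - 27)*31 + 36 = -101*31 + 36 = -3131 + 36 = -3095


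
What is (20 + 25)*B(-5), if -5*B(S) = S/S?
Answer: -9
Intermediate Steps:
B(S) = -⅕ (B(S) = -S/(5*S) = -⅕*1 = -⅕)
(20 + 25)*B(-5) = (20 + 25)*(-⅕) = 45*(-⅕) = -9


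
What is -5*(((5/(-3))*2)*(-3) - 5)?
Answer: -25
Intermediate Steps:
-5*(((5/(-3))*2)*(-3) - 5) = -5*(((5*(-⅓))*2)*(-3) - 5) = -5*(-5/3*2*(-3) - 5) = -5*(-10/3*(-3) - 5) = -5*(10 - 5) = -5*5 = -25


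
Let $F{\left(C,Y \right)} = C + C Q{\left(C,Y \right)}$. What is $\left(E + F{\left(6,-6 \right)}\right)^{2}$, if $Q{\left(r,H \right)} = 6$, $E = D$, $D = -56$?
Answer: $196$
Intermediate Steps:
$E = -56$
$F{\left(C,Y \right)} = 7 C$ ($F{\left(C,Y \right)} = C + C 6 = C + 6 C = 7 C$)
$\left(E + F{\left(6,-6 \right)}\right)^{2} = \left(-56 + 7 \cdot 6\right)^{2} = \left(-56 + 42\right)^{2} = \left(-14\right)^{2} = 196$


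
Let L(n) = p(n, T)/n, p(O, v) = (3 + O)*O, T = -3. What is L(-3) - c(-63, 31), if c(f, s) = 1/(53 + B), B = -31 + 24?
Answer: -1/46 ≈ -0.021739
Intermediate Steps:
p(O, v) = O*(3 + O)
B = -7
L(n) = 3 + n (L(n) = (n*(3 + n))/n = 3 + n)
c(f, s) = 1/46 (c(f, s) = 1/(53 - 7) = 1/46)
L(-3) - c(-63, 31) = (3 - 3) - 1*1/46 = 0 - 1/46 = -1/46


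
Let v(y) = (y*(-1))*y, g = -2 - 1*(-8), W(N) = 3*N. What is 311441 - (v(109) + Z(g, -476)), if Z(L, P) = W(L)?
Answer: 323304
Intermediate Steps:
g = 6 (g = -2 + 8 = 6)
v(y) = -y² (v(y) = (-y)*y = -y²)
Z(L, P) = 3*L
311441 - (v(109) + Z(g, -476)) = 311441 - (-1*109² + 3*6) = 311441 - (-1*11881 + 18) = 311441 - (-11881 + 18) = 311441 - 1*(-11863) = 311441 + 11863 = 323304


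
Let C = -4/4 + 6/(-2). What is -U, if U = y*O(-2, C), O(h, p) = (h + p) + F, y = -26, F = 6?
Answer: 0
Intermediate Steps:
C = -4 (C = -4*¼ + 6*(-½) = -1 - 3 = -4)
O(h, p) = 6 + h + p (O(h, p) = (h + p) + 6 = 6 + h + p)
U = 0 (U = -26*(6 - 2 - 4) = -26*0 = 0)
-U = -1*0 = 0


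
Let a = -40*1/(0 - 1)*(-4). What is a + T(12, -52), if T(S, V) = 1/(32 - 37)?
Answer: -801/5 ≈ -160.20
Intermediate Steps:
T(S, V) = -⅕ (T(S, V) = 1/(-5) = -⅕)
a = -160 (a = -40*1/(-1)*(-4) = -40*(-1*1)*(-4) = -(-40)*(-4) = -40*4 = -160)
a + T(12, -52) = -160 - ⅕ = -801/5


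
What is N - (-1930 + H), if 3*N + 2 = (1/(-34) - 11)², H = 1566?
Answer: 1400665/3468 ≈ 403.88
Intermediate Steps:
N = 138313/3468 (N = -⅔ + (1/(-34) - 11)²/3 = -⅔ + (-1/34 - 11)²/3 = -⅔ + (-375/34)²/3 = -⅔ + (⅓)*(140625/1156) = -⅔ + 46875/1156 = 138313/3468 ≈ 39.883)
N - (-1930 + H) = 138313/3468 - (-1930 + 1566) = 138313/3468 - 1*(-364) = 138313/3468 + 364 = 1400665/3468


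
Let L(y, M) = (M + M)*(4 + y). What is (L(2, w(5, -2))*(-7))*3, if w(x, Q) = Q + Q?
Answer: 1008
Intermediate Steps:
w(x, Q) = 2*Q
L(y, M) = 2*M*(4 + y) (L(y, M) = (2*M)*(4 + y) = 2*M*(4 + y))
(L(2, w(5, -2))*(-7))*3 = ((2*(2*(-2))*(4 + 2))*(-7))*3 = ((2*(-4)*6)*(-7))*3 = -48*(-7)*3 = 336*3 = 1008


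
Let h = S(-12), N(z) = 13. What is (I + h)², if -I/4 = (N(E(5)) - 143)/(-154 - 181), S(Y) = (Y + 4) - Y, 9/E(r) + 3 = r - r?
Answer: 26896/4489 ≈ 5.9915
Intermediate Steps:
E(r) = -3 (E(r) = 9/(-3 + (r - r)) = 9/(-3 + 0) = 9/(-3) = 9*(-⅓) = -3)
S(Y) = 4 (S(Y) = (4 + Y) - Y = 4)
I = -104/67 (I = -4*(13 - 143)/(-154 - 181) = -(-520)/(-335) = -(-520)*(-1)/335 = -4*26/67 = -104/67 ≈ -1.5522)
h = 4
(I + h)² = (-104/67 + 4)² = (164/67)² = 26896/4489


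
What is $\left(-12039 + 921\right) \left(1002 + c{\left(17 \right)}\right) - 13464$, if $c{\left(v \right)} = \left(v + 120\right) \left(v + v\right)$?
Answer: $-62941344$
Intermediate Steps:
$c{\left(v \right)} = 2 v \left(120 + v\right)$ ($c{\left(v \right)} = \left(120 + v\right) 2 v = 2 v \left(120 + v\right)$)
$\left(-12039 + 921\right) \left(1002 + c{\left(17 \right)}\right) - 13464 = \left(-12039 + 921\right) \left(1002 + 2 \cdot 17 \left(120 + 17\right)\right) - 13464 = - 11118 \left(1002 + 2 \cdot 17 \cdot 137\right) - 13464 = - 11118 \left(1002 + 4658\right) - 13464 = \left(-11118\right) 5660 - 13464 = -62927880 - 13464 = -62941344$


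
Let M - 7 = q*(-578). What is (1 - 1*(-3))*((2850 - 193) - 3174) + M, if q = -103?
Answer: 57473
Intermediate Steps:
M = 59541 (M = 7 - 103*(-578) = 7 + 59534 = 59541)
(1 - 1*(-3))*((2850 - 193) - 3174) + M = (1 - 1*(-3))*((2850 - 193) - 3174) + 59541 = (1 + 3)*(2657 - 3174) + 59541 = 4*(-517) + 59541 = -2068 + 59541 = 57473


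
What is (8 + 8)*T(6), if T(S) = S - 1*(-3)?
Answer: 144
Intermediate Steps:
T(S) = 3 + S (T(S) = S + 3 = 3 + S)
(8 + 8)*T(6) = (8 + 8)*(3 + 6) = 16*9 = 144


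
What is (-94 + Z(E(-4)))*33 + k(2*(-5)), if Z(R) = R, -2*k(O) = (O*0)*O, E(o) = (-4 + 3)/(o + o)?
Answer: -24783/8 ≈ -3097.9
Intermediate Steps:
E(o) = -1/(2*o)
k(O) = 0 (k(O) = -O*0*O/2 = -0*O = -½*0 = 0)
(-94 + Z(E(-4)))*33 + k(2*(-5)) = (-94 - ½/(-4))*33 + 0 = (-94 - ½*(-¼))*33 + 0 = (-94 + ⅛)*33 + 0 = -751/8*33 + 0 = -24783/8 + 0 = -24783/8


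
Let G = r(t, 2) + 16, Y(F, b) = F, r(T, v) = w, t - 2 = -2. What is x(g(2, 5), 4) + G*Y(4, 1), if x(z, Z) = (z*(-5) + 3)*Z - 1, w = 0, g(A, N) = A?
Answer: 35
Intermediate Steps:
t = 0 (t = 2 - 2 = 0)
r(T, v) = 0
x(z, Z) = -1 + Z*(3 - 5*z) (x(z, Z) = (-5*z + 3)*Z - 1 = (3 - 5*z)*Z - 1 = Z*(3 - 5*z) - 1 = -1 + Z*(3 - 5*z))
G = 16 (G = 0 + 16 = 16)
x(g(2, 5), 4) + G*Y(4, 1) = (-1 + 3*4 - 5*4*2) + 16*4 = (-1 + 12 - 40) + 64 = -29 + 64 = 35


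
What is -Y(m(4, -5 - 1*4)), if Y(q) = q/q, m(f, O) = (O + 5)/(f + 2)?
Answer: -1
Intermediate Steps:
m(f, O) = (5 + O)/(2 + f)
Y(q) = 1
-Y(m(4, -5 - 1*4)) = -1*1 = -1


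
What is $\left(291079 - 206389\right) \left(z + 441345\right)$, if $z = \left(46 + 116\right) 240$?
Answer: $40670255250$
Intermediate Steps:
$z = 38880$ ($z = 162 \cdot 240 = 38880$)
$\left(291079 - 206389\right) \left(z + 441345\right) = \left(291079 - 206389\right) \left(38880 + 441345\right) = 84690 \cdot 480225 = 40670255250$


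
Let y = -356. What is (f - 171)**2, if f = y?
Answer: 277729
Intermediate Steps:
f = -356
(f - 171)**2 = (-356 - 171)**2 = (-527)**2 = 277729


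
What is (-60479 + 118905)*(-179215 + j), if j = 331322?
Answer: 8887003582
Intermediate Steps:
(-60479 + 118905)*(-179215 + j) = (-60479 + 118905)*(-179215 + 331322) = 58426*152107 = 8887003582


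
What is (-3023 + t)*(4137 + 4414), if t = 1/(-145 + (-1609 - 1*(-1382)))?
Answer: -9616086907/372 ≈ -2.5850e+7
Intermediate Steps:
t = -1/372 (t = 1/(-145 + (-1609 + 1382)) = 1/(-145 - 227) = 1/(-372) = -1/372 ≈ -0.0026882)
(-3023 + t)*(4137 + 4414) = (-3023 - 1/372)*(4137 + 4414) = -1124557/372*8551 = -9616086907/372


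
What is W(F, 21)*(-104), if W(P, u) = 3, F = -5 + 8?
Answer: -312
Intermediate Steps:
F = 3
W(F, 21)*(-104) = 3*(-104) = -312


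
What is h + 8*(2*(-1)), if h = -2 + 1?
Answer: -17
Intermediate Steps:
h = -1
h + 8*(2*(-1)) = -1 + 8*(2*(-1)) = -1 + 8*(-2) = -1 - 16 = -17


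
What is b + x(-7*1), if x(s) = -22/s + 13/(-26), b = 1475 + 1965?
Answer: 48197/14 ≈ 3442.6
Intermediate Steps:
b = 3440
x(s) = -1/2 - 22/s (x(s) = -22/s + 13*(-1/26) = -22/s - 1/2 = -1/2 - 22/s)
b + x(-7*1) = 3440 + (-44 - (-7))/(2*((-7*1))) = 3440 + (1/2)*(-44 - 1*(-7))/(-7) = 3440 + (1/2)*(-1/7)*(-44 + 7) = 3440 + (1/2)*(-1/7)*(-37) = 3440 + 37/14 = 48197/14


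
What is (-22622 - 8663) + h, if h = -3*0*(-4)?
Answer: -31285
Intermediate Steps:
h = 0 (h = 0*(-4) = 0)
(-22622 - 8663) + h = (-22622 - 8663) + 0 = -31285 + 0 = -31285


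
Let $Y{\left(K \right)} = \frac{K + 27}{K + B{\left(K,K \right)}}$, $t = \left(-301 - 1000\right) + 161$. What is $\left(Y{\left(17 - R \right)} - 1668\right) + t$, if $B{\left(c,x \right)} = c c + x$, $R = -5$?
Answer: $- \frac{1482575}{528} \approx -2807.9$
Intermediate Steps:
$B{\left(c,x \right)} = x + c^{2}$ ($B{\left(c,x \right)} = c^{2} + x = x + c^{2}$)
$t = -1140$ ($t = -1301 + 161 = -1140$)
$Y{\left(K \right)} = \frac{27 + K}{K^{2} + 2 K}$ ($Y{\left(K \right)} = \frac{K + 27}{K + \left(K + K^{2}\right)} = \frac{27 + K}{K^{2} + 2 K}$)
$\left(Y{\left(17 - R \right)} - 1668\right) + t = \left(\frac{27 + \left(17 - -5\right)}{\left(17 - -5\right) \left(2 + \left(17 - -5\right)\right)} - 1668\right) - 1140 = \left(\frac{27 + \left(17 + 5\right)}{\left(17 + 5\right) \left(2 + \left(17 + 5\right)\right)} - 1668\right) - 1140 = \left(\frac{27 + 22}{22 \left(2 + 22\right)} - 1668\right) - 1140 = \left(\frac{1}{22} \cdot \frac{1}{24} \cdot 49 - 1668\right) - 1140 = \left(\frac{49}{528} - 1668\right) - 1140 = - \frac{880655}{528} - 1140 = - \frac{1482575}{528}$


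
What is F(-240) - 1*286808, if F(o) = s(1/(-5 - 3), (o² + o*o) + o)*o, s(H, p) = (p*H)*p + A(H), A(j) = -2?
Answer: 396473761672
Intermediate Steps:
s(H, p) = -2 + H*p² (s(H, p) = (p*H)*p - 2 = (H*p)*p - 2 = H*p² - 2 = -2 + H*p²)
F(o) = o*(-2 - (o + 2*o²)²/8) (F(o) = (-2 + ((o² + o*o) + o)²/(-5 - 3))*o = (-2 + ((o² + o²) + o)²/(-8))*o = (-2 - (2*o² + o)²/8)*o = (-2 - (o + 2*o²)²/8)*o = o*(-2 - (o + 2*o²)²/8))
F(-240) - 1*286808 = -⅛*(-240)*(16 + (-240)²*(1 + 2*(-240))²) - 1*286808 = -⅛*(-240)*(16 + 57600*(1 - 480)²) - 286808 = -⅛*(-240)*(16 + 57600*(-479)²) - 286808 = -⅛*(-240)*(16 + 57600*229441) - 286808 = -⅛*(-240)*(16 + 13215801600) - 286808 = -⅛*(-240)*13215801616 - 286808 = 396474048480 - 286808 = 396473761672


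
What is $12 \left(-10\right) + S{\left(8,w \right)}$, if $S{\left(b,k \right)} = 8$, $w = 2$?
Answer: $-112$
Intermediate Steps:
$12 \left(-10\right) + S{\left(8,w \right)} = 12 \left(-10\right) + 8 = -120 + 8 = -112$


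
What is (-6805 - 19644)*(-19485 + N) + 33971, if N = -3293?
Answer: 602489293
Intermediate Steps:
(-6805 - 19644)*(-19485 + N) + 33971 = (-6805 - 19644)*(-19485 - 3293) + 33971 = -26449*(-22778) + 33971 = 602455322 + 33971 = 602489293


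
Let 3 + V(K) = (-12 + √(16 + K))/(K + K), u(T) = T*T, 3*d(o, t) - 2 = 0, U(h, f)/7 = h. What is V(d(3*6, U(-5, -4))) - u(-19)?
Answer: -373 + 5*√6/4 ≈ -369.94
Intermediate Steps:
U(h, f) = 7*h
d(o, t) = ⅔ (d(o, t) = ⅔ + (⅓)*0 = ⅔ + 0 = ⅔)
u(T) = T²
V(K) = -3 + (-12 + √(16 + K))/(2*K) (V(K) = -3 + (-12 + √(16 + K))/(K + K) = -3 + (-12 + √(16 + K))/((2*K)) = -3 + (-12 + √(16 + K))*(1/(2*K)) = -3 + (-12 + √(16 + K))/(2*K))
V(d(3*6, U(-5, -4))) - u(-19) = (-12 + √(16 + ⅔) - 6*⅔)/(2*(⅔)) - 1*(-19)² = (½)*(3/2)*(-12 + √(50/3) - 4) - 1*361 = (½)*(3/2)*(-12 + 5*√6/3 - 4) - 361 = (½)*(3/2)*(-16 + 5*√6/3) - 361 = (-12 + 5*√6/4) - 361 = -373 + 5*√6/4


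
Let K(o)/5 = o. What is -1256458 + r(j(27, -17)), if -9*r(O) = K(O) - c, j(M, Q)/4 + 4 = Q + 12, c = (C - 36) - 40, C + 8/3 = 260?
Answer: -33923282/27 ≈ -1.2564e+6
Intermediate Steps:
C = 772/3 (C = -8/3 + 260 = 772/3 ≈ 257.33)
K(o) = 5*o
c = 544/3 (c = (772/3 - 36) - 40 = 664/3 - 40 = 544/3 ≈ 181.33)
j(M, Q) = 32 + 4*Q (j(M, Q) = -16 + 4*(Q + 12) = -16 + 4*(12 + Q) = -16 + (48 + 4*Q) = 32 + 4*Q)
r(O) = 544/27 - 5*O/9 (r(O) = -(5*O - 1*544/3)/9 = -(5*O - 544/3)/9 = -(-544/3 + 5*O)/9 = 544/27 - 5*O/9)
-1256458 + r(j(27, -17)) = -1256458 + (544/27 - 5*(32 + 4*(-17))/9) = -1256458 + (544/27 - 5*(32 - 68)/9) = -1256458 + (544/27 - 5/9*(-36)) = -1256458 + (544/27 + 20) = -1256458 + 1084/27 = -33923282/27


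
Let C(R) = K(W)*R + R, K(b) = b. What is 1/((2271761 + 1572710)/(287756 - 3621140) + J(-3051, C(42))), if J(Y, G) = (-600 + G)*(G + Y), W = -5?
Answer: 3333384/8240761413257 ≈ 4.0450e-7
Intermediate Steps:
C(R) = -4*R (C(R) = -5*R + R = -4*R)
1/((2271761 + 1572710)/(287756 - 3621140) + J(-3051, C(42))) = 1/((2271761 + 1572710)/(287756 - 3621140) + ((-4*42)² - (-2400)*42 - 600*(-3051) - 4*42*(-3051))) = 1/(3844471/(-3333384) + ((-168)² - 600*(-168) + 1830600 - 168*(-3051))) = 1/(3844471*(-1/3333384) + (28224 + 100800 + 1830600 + 512568)) = 1/(-3844471/3333384 + 2472192) = 1/(8240761413257/3333384) = 3333384/8240761413257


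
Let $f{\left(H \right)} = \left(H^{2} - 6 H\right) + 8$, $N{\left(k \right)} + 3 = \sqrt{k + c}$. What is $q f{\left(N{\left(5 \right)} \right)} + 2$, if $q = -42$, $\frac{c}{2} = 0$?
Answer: $-1678 + 504 \sqrt{5} \approx -551.02$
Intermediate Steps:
$c = 0$ ($c = 2 \cdot 0 = 0$)
$N{\left(k \right)} = -3 + \sqrt{k}$ ($N{\left(k \right)} = -3 + \sqrt{k + 0} = -3 + \sqrt{k}$)
$f{\left(H \right)} = 8 + H^{2} - 6 H$
$q f{\left(N{\left(5 \right)} \right)} + 2 = - 42 \left(8 + \left(-3 + \sqrt{5}\right)^{2} - 6 \left(-3 + \sqrt{5}\right)\right) + 2 = - 42 \left(8 + \left(-3 + \sqrt{5}\right)^{2} + \left(18 - 6 \sqrt{5}\right)\right) + 2 = - 42 \left(26 + \left(-3 + \sqrt{5}\right)^{2} - 6 \sqrt{5}\right) + 2 = \left(-1092 - 42 \left(-3 + \sqrt{5}\right)^{2} + 252 \sqrt{5}\right) + 2 = -1090 - 42 \left(-3 + \sqrt{5}\right)^{2} + 252 \sqrt{5}$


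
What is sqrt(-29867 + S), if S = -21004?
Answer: I*sqrt(50871) ≈ 225.55*I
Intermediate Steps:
sqrt(-29867 + S) = sqrt(-29867 - 21004) = sqrt(-50871) = I*sqrt(50871)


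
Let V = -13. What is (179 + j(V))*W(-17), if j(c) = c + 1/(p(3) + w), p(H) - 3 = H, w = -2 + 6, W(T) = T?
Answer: -28237/10 ≈ -2823.7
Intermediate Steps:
w = 4
p(H) = 3 + H
j(c) = ⅒ + c (j(c) = c + 1/((3 + 3) + 4) = c + 1/(6 + 4) = c + 1/10 = c + ⅒ = ⅒ + c)
(179 + j(V))*W(-17) = (179 + (⅒ - 13))*(-17) = (179 - 129/10)*(-17) = (1661/10)*(-17) = -28237/10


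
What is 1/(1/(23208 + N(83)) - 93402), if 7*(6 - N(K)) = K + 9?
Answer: -162406/15169045205 ≈ -1.0706e-5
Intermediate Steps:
N(K) = 33/7 - K/7 (N(K) = 6 - (K + 9)/7 = 6 - (9 + K)/7 = 6 + (-9/7 - K/7) = 33/7 - K/7)
1/(1/(23208 + N(83)) - 93402) = 1/(1/(23208 + (33/7 - 1/7*83)) - 93402) = 1/(1/(23208 + (33/7 - 83/7)) - 93402) = 1/(1/(23208 - 50/7) - 93402) = 1/(1/(162406/7) - 93402) = 1/(7/162406 - 93402) = 1/(-15169045205/162406) = -162406/15169045205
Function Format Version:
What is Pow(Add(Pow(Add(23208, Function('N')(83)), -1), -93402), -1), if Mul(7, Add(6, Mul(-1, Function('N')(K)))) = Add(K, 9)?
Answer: Rational(-162406, 15169045205) ≈ -1.0706e-5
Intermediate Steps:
Function('N')(K) = Add(Rational(33, 7), Mul(Rational(-1, 7), K)) (Function('N')(K) = Add(6, Mul(Rational(-1, 7), Add(K, 9))) = Add(6, Mul(Rational(-1, 7), Add(9, K))) = Add(6, Add(Rational(-9, 7), Mul(Rational(-1, 7), K))) = Add(Rational(33, 7), Mul(Rational(-1, 7), K)))
Pow(Add(Pow(Add(23208, Function('N')(83)), -1), -93402), -1) = Pow(Add(Pow(Add(23208, Add(Rational(33, 7), Mul(Rational(-1, 7), 83))), -1), -93402), -1) = Pow(Add(Pow(Add(23208, Add(Rational(33, 7), Rational(-83, 7))), -1), -93402), -1) = Pow(Add(Pow(Add(23208, Rational(-50, 7)), -1), -93402), -1) = Pow(Add(Pow(Rational(162406, 7), -1), -93402), -1) = Pow(Add(Rational(7, 162406), -93402), -1) = Pow(Rational(-15169045205, 162406), -1) = Rational(-162406, 15169045205)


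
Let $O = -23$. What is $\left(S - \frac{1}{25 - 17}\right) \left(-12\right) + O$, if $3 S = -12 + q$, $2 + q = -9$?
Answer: $\frac{141}{2} \approx 70.5$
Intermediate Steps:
$q = -11$ ($q = -2 - 9 = -11$)
$S = - \frac{23}{3}$ ($S = \frac{-12 - 11}{3} = \frac{1}{3} \left(-23\right) = - \frac{23}{3} \approx -7.6667$)
$\left(S - \frac{1}{25 - 17}\right) \left(-12\right) + O = \left(- \frac{23}{3} - \frac{1}{25 - 17}\right) \left(-12\right) - 23 = \left(- \frac{23}{3} - \frac{1}{8}\right) \left(-12\right) - 23 = \left(- \frac{187}{24}\right) \left(-12\right) - 23 = \frac{187}{2} - 23 = \frac{141}{2}$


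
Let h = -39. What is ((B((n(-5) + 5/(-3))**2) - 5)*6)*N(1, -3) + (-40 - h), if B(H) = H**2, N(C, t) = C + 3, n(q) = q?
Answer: 1276733/27 ≈ 47286.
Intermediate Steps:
N(C, t) = 3 + C
((B((n(-5) + 5/(-3))**2) - 5)*6)*N(1, -3) + (-40 - h) = ((((-5 + 5/(-3))**2)**2 - 5)*6)*(3 + 1) + (-40 - 1*(-39)) = ((((-5 + 5*(-1/3))**2)**2 - 5)*6)*4 + (-40 + 39) = ((((-5 - 5/3)**2)**2 - 5)*6)*4 - 1 = ((((-20/3)**2)**2 - 5)*6)*4 - 1 = (((400/9)**2 - 5)*6)*4 - 1 = ((160000/81 - 5)*6)*4 - 1 = ((159595/81)*6)*4 - 1 = (319190/27)*4 - 1 = 1276760/27 - 1 = 1276733/27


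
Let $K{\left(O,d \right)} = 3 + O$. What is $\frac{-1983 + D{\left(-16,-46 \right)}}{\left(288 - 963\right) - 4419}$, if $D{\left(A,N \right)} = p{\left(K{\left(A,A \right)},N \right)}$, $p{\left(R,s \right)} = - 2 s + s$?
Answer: $\frac{1937}{5094} \approx 0.38025$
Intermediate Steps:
$p{\left(R,s \right)} = - s$
$D{\left(A,N \right)} = - N$
$\frac{-1983 + D{\left(-16,-46 \right)}}{\left(288 - 963\right) - 4419} = \frac{-1983 - -46}{\left(288 - 963\right) - 4419} = \frac{-1983 + 46}{-675 - 4419} = - \frac{1937}{-5094} = \left(-1937\right) \left(- \frac{1}{5094}\right) = \frac{1937}{5094}$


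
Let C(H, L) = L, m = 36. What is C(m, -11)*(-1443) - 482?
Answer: 15391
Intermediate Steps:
C(m, -11)*(-1443) - 482 = -11*(-1443) - 482 = 15873 - 482 = 15391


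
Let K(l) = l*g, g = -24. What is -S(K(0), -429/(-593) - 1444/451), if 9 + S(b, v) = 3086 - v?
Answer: -823584924/267443 ≈ -3079.5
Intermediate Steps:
K(l) = -24*l (K(l) = l*(-24) = -24*l)
S(b, v) = 3077 - v (S(b, v) = -9 + (3086 - v) = 3077 - v)
-S(K(0), -429/(-593) - 1444/451) = -(3077 - (-429/(-593) - 1444/451)) = -(3077 - (-429*(-1/593) - 1444*1/451)) = -(3077 - (429/593 - 1444/451)) = -(3077 - 1*(-662813/267443)) = -(3077 + 662813/267443) = -1*823584924/267443 = -823584924/267443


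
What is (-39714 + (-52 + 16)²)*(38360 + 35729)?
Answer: -2846351202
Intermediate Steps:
(-39714 + (-52 + 16)²)*(38360 + 35729) = (-39714 + (-36)²)*74089 = (-39714 + 1296)*74089 = -38418*74089 = -2846351202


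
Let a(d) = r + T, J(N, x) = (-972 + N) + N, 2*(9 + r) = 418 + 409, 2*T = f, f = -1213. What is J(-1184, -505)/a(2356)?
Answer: 1670/101 ≈ 16.535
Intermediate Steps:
T = -1213/2 (T = (½)*(-1213) = -1213/2 ≈ -606.50)
r = 809/2 (r = -9 + (418 + 409)/2 = -9 + (½)*827 = -9 + 827/2 = 809/2 ≈ 404.50)
J(N, x) = -972 + 2*N
a(d) = -202 (a(d) = 809/2 - 1213/2 = -202)
J(-1184, -505)/a(2356) = (-972 + 2*(-1184))/(-202) = (-972 - 2368)*(-1/202) = -3340*(-1/202) = 1670/101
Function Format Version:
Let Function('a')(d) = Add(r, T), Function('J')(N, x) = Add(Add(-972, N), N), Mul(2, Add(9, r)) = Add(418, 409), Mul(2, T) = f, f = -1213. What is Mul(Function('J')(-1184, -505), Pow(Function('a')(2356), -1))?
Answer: Rational(1670, 101) ≈ 16.535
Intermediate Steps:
T = Rational(-1213, 2) (T = Mul(Rational(1, 2), -1213) = Rational(-1213, 2) ≈ -606.50)
r = Rational(809, 2) (r = Add(-9, Mul(Rational(1, 2), Add(418, 409))) = Add(-9, Mul(Rational(1, 2), 827)) = Add(-9, Rational(827, 2)) = Rational(809, 2) ≈ 404.50)
Function('J')(N, x) = Add(-972, Mul(2, N))
Function('a')(d) = -202 (Function('a')(d) = Add(Rational(809, 2), Rational(-1213, 2)) = -202)
Mul(Function('J')(-1184, -505), Pow(Function('a')(2356), -1)) = Mul(Add(-972, Mul(2, -1184)), Pow(-202, -1)) = Mul(Add(-972, -2368), Rational(-1, 202)) = Mul(-3340, Rational(-1, 202)) = Rational(1670, 101)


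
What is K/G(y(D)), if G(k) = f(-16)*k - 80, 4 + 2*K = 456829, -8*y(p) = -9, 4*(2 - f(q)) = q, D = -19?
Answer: -913650/293 ≈ -3118.3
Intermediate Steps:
f(q) = 2 - q/4
y(p) = 9/8 (y(p) = -⅛*(-9) = 9/8)
K = 456825/2 (K = -2 + (½)*456829 = -2 + 456829/2 = 456825/2 ≈ 2.2841e+5)
G(k) = -80 + 6*k (G(k) = (2 - ¼*(-16))*k - 80 = (2 + 4)*k - 80 = 6*k - 80 = -80 + 6*k)
K/G(y(D)) = 456825/(2*(-80 + 6*(9/8))) = 456825/(2*(-80 + 27/4)) = 456825/(2*(-293/4)) = (456825/2)*(-4/293) = -913650/293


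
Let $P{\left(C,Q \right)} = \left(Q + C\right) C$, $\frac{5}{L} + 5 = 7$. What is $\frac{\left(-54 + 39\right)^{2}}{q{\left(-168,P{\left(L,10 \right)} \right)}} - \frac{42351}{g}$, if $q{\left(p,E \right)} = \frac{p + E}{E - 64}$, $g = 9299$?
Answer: $\frac{458724}{9299} \approx 49.33$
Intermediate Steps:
$L = \frac{5}{2}$ ($L = \frac{5}{-5 + 7} = \frac{5}{2} \approx 2.5$)
$P{\left(C,Q \right)} = C \left(C + Q\right)$ ($P{\left(C,Q \right)} = \left(C + Q\right) C = C \left(C + Q\right)$)
$q{\left(p,E \right)} = \frac{E + p}{-64 + E}$
$\frac{\left(-54 + 39\right)^{2}}{q{\left(-168,P{\left(L,10 \right)} \right)}} - \frac{42351}{g} = \frac{\left(-54 + 39\right)^{2}}{\frac{1}{-64 + \frac{5 \left(\frac{5}{2} + 10\right)}{2}} \left(\frac{5 \left(\frac{5}{2} + 10\right)}{2} - 168\right)} - \frac{42351}{9299} = \frac{\left(-15\right)^{2}}{\frac{1}{-64 + \frac{5}{2} \cdot \frac{25}{2}} \left(\frac{5}{2} \cdot \frac{25}{2} - 168\right)} - \frac{42351}{9299} = \frac{225}{\frac{1}{-64 + \frac{125}{4}} \left(\frac{125}{4} - 168\right)} - \frac{42351}{9299} = \frac{225}{\frac{1}{- \frac{131}{4}} \left(- \frac{547}{4}\right)} - \frac{42351}{9299} = \frac{225}{\left(- \frac{4}{131}\right) \left(- \frac{547}{4}\right)} - \frac{42351}{9299} = \frac{225}{\frac{547}{131}} - \frac{42351}{9299} = 225 \cdot \frac{131}{547} - \frac{42351}{9299} = \frac{29475}{547} - \frac{42351}{9299} = \frac{458724}{9299}$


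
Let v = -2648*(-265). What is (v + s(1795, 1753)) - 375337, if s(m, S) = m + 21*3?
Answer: 328241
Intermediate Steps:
v = 701720
s(m, S) = 63 + m (s(m, S) = m + 63 = 63 + m)
(v + s(1795, 1753)) - 375337 = (701720 + (63 + 1795)) - 375337 = (701720 + 1858) - 375337 = 703578 - 375337 = 328241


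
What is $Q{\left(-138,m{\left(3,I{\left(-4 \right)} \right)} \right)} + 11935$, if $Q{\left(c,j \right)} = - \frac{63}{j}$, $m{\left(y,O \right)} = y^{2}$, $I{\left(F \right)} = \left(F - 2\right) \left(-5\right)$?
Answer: $11928$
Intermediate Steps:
$I{\left(F \right)} = 10 - 5 F$ ($I{\left(F \right)} = \left(-2 + F\right) \left(-5\right) = 10 - 5 F$)
$Q{\left(-138,m{\left(3,I{\left(-4 \right)} \right)} \right)} + 11935 = - \frac{63}{3^{2}} + 11935 = - \frac{63}{9} + 11935 = \left(-63\right) \frac{1}{9} + 11935 = -7 + 11935 = 11928$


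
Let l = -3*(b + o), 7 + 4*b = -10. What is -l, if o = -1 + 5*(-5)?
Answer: -363/4 ≈ -90.750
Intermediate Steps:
b = -17/4 (b = -7/4 + (¼)*(-10) = -7/4 - 5/2 = -17/4 ≈ -4.2500)
o = -26 (o = -1 - 25 = -26)
l = 363/4 (l = -3*(-17/4 - 26) = -3*(-121/4) = 363/4 ≈ 90.750)
-l = -1*363/4 = -363/4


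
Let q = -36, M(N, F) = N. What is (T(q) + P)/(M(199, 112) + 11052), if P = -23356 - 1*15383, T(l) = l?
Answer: -38775/11251 ≈ -3.4464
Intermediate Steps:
P = -38739 (P = -23356 - 15383 = -38739)
(T(q) + P)/(M(199, 112) + 11052) = (-36 - 38739)/(199 + 11052) = -38775/11251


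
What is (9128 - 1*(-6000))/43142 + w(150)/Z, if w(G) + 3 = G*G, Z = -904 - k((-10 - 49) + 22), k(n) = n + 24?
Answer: -1318301/52947 ≈ -24.898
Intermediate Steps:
k(n) = 24 + n
Z = -891 (Z = -904 - (24 + ((-10 - 49) + 22)) = -904 - (24 + (-59 + 22)) = -904 - (24 - 37) = -904 - 1*(-13) = -904 + 13 = -891)
w(G) = -3 + G² (w(G) = -3 + G*G = -3 + G²)
(9128 - 1*(-6000))/43142 + w(150)/Z = (9128 - 1*(-6000))/43142 + (-3 + 150²)/(-891) = (9128 + 6000)*(1/43142) + (-3 + 22500)*(-1/891) = 15128*(1/43142) + 22497*(-1/891) = 7564/21571 - 7499/297 = -1318301/52947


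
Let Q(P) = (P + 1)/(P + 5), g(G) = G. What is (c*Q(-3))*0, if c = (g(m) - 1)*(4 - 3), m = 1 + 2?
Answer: 0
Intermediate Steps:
m = 3
Q(P) = (1 + P)/(5 + P)
c = 2 (c = (3 - 1)*(4 - 3) = 2*1 = 2)
(c*Q(-3))*0 = (2*((1 - 3)/(5 - 3)))*0 = (2*(-2/2))*0 = (2*((½)*(-2)))*0 = (2*(-1))*0 = -2*0 = 0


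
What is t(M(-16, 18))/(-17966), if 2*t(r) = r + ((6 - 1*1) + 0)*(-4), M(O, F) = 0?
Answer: 5/8983 ≈ 0.00055661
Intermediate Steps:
t(r) = -10 + r/2 (t(r) = (r + ((6 - 1*1) + 0)*(-4))/2 = (r + ((6 - 1) + 0)*(-4))/2 = (r + (5 + 0)*(-4))/2 = (r + 5*(-4))/2 = (r - 20)/2 = (-20 + r)/2 = -10 + r/2)
t(M(-16, 18))/(-17966) = (-10 + (½)*0)/(-17966) = (-10 + 0)*(-1/17966) = -10*(-1/17966) = 5/8983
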